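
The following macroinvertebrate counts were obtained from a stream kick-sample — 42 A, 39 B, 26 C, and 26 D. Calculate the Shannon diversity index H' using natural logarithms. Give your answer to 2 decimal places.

Total N = 42+39+26+26 = 133, so the proportions are 0.3158, 0.2932, 0.1955, 0.1955 (working shown to 4 dp, full precision carried).
Each pᵢ ln pᵢ term: 0.3158×(-1.1527)=-0.3640, 0.2932×(-1.2268)=-0.3597, 0.1955×(-1.6323)=-0.3191, 0.1955×(-1.6323)=-0.3191.
Sum = -1.3619, so H' = 1.36.

1.36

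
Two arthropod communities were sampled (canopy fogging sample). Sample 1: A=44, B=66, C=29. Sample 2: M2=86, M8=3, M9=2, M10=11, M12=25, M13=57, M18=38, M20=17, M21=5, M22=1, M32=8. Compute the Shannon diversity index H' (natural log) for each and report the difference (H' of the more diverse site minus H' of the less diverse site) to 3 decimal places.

0.789

Sample 1: N=139, proportions 0.31655, 0.47482, 0.20863, giving H' = 1.04474 (working shown to 5 dp, full precision carried).
Sample 2: N=253, proportions 0.33992, 0.01186, 0.00791, 0.04348, 0.09881, 0.2253, 0.1502, 0.06719, 0.01976, 0.00395, 0.03162, giving H' = 1.83325.
Difference = |1.04474 − 1.83325| = 0.78851, i.e. 0.789 to 3 decimal places.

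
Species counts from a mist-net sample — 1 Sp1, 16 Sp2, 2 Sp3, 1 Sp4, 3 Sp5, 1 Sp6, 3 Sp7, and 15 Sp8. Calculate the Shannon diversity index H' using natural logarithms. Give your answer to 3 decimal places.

Total N = 1+16+2+1+3+1+3+15 = 42, so the proportions are 0.02381, 0.38095, 0.04762, 0.02381, 0.07143, 0.02381, 0.07143, 0.35714 (working shown to 5 dp, full precision carried).
Each pᵢ ln pᵢ term: 0.02381×(-3.73767)=-0.08899, 0.38095×(-0.96508)=-0.36765, 0.04762×(-3.04452)=-0.14498, 0.02381×(-3.73767)=-0.08899, 0.07143×(-2.63906)=-0.18850, 0.02381×(-3.73767)=-0.08899, 0.07143×(-2.63906)=-0.18850, 0.35714×(-1.02962)=-0.36772.
Sum = -1.52433, so H' = 1.524.

1.524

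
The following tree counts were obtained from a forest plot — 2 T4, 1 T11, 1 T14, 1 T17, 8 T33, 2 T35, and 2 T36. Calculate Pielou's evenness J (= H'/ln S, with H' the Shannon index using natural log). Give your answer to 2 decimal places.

Total N = 2+1+1+1+8+2+2 = 17, so the proportions are 0.1176, 0.0588, 0.0588, 0.0588, 0.4706, 0.1176, 0.1176 (working shown to 4 dp, full precision carried).
H' = −Σ pᵢ ln pᵢ = −((-0.2518) + (-0.1667) + (-0.1667) + (-0.1667) + (-0.3547) + (-0.2518) + (-0.2518)) = 1.6100.
With S = 7 species, ln S = 1.9459, so J = 1.6100/1.9459 = 0.8274, i.e. 0.83 to 2 decimal places.

0.83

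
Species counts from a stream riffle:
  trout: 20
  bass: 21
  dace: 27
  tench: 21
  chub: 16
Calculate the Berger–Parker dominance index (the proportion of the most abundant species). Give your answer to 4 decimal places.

Total N = 20+21+27+21+16 = 105, so the proportions are 0.190476, 0.2, 0.257143, 0.2, 0.152381 (working shown to 6 dp, full precision carried).
The largest proportion is 0.257143, i.e. d = 0.2571 to 4 decimal places.

0.2571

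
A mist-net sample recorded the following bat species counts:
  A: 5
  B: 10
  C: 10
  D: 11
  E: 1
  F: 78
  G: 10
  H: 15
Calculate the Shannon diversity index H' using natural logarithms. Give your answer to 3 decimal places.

Total N = 5+10+10+11+1+78+10+15 = 140, so the proportions are 0.03571, 0.07143, 0.07143, 0.07857, 0.00714, 0.55714, 0.07143, 0.10714 (working shown to 5 dp, full precision carried).
Each pᵢ ln pᵢ term: 0.03571×(-3.33220)=-0.11901, 0.07143×(-2.63906)=-0.18850, 0.07143×(-2.63906)=-0.18850, 0.07857×(-2.54375)=-0.19987, 0.00714×(-4.94164)=-0.03530, 0.55714×(-0.58493)=-0.32589, 0.07143×(-2.63906)=-0.18850, 0.10714×(-2.23359)=-0.23931.
Sum = -1.48489, so H' = 1.485.

1.485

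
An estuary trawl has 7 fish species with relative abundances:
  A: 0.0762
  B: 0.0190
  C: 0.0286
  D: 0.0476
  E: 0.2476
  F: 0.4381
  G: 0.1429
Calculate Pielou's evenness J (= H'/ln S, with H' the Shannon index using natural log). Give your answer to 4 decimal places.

0.7725

H' = −Σ pᵢ ln pᵢ = −((-0.196169) + (-0.075303) + (-0.101654) + (-0.144938) + (-0.345635) + (-0.361567) + (-0.278028)) = 1.503295 (working shown to 6 dp, full precision carried).
With S = 7 species, ln S = 1.945910, so J = 1.503295/1.945910 = 0.772541, i.e. 0.7725 to 4 decimal places.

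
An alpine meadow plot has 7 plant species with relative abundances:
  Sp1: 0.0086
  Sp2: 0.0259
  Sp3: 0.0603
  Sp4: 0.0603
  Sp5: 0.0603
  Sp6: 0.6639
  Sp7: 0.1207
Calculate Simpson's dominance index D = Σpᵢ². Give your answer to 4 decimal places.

D = 0.0086² + 0.0259² + 0.0603² + 0.0603² + 0.0603² + 0.6639² + 0.1207² = 0.000074 + 0.000671 + 0.003636 + 0.003636 + 0.003636 + 0.440763 + 0.014568 = 0.466985 (working shown to 6 dp, full precision carried).
To 4 decimal places, D = 0.4670.

0.4670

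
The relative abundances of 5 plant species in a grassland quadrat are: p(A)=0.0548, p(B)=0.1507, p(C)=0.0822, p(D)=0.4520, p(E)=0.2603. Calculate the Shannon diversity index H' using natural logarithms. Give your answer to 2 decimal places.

Each pᵢ ln pᵢ term (working shown to 4 dp, full precision carried): 0.0548×(-2.9041)=-0.1591, 0.1507×(-1.8925)=-0.2852, 0.0822×(-2.4986)=-0.2054, 0.452×(-0.7941)=-0.3589, 0.2603×(-1.3459)=-0.3503.
Sum = -1.3590, so H' = 1.36.

1.36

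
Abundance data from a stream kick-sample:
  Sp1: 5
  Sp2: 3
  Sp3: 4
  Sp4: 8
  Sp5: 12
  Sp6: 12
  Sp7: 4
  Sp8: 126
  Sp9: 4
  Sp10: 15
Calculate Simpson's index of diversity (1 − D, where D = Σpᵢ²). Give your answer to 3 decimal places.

0.556

Total N = 5+3+4+8+12+12+4+126+4+15 = 193, so the proportions are 0.02591, 0.01554, 0.02073, 0.04145, 0.06218, 0.06218, 0.02073, 0.65285, 0.02073, 0.07772 (working shown to 5 dp, full precision carried).
D = 0.02591² + 0.01554² + 0.02073² + 0.04145² + 0.06218² + 0.06218² + 0.02073² + 0.65285² + 0.02073² + 0.07772² = 0.00067 + 0.00024 + 0.00043 + 0.00172 + 0.00387 + 0.00387 + 0.00043 + 0.42621 + 0.00043 + 0.00604 = 0.44390.
So 1 − D = 0.55610, i.e. 0.556 to 3 decimal places.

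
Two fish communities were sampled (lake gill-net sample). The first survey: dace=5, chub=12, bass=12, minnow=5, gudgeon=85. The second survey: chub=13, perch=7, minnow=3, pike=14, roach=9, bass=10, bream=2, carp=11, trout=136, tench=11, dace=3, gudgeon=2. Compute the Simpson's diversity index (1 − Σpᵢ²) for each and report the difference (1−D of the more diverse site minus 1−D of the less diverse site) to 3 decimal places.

The first survey: N=119, proportions 0.04202, 0.10084, 0.10084, 0.04202, 0.71429, giving 1−D = 0.46593 (working shown to 5 dp, full precision carried).
The second survey: N=221, proportions 0.05882, 0.03167, 0.01357, 0.06335, 0.04072, 0.04525, 0.00905, 0.04977, 0.61538, 0.04977, 0.01357, 0.00905, giving 1−D = 0.60363.
Difference = |0.46593 − 0.60363| = 0.13770, i.e. 0.138 to 3 decimal places.

0.138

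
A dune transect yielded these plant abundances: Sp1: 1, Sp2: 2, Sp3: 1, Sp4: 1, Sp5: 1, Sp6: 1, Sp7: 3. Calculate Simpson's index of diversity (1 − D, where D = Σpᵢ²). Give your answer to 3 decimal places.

Total N = 1+2+1+1+1+1+3 = 10, so the proportions are 0.1, 0.2, 0.1, 0.1, 0.1, 0.1, 0.3 (working shown to 5 dp, full precision carried).
D = 0.1² + 0.2² + 0.1² + 0.1² + 0.1² + 0.1² + 0.3² = 0.01000 + 0.04000 + 0.01000 + 0.01000 + 0.01000 + 0.01000 + 0.09000 = 0.18000.
So 1 − D = 0.82000, i.e. 0.820 to 3 decimal places.

0.820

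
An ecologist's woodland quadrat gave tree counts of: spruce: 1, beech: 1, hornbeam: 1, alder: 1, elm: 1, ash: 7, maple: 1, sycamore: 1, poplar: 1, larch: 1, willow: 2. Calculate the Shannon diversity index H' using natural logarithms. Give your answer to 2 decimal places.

2.06

Total N = 1+1+1+1+1+7+1+1+1+1+2 = 18, so the proportions are 0.0556, 0.0556, 0.0556, 0.0556, 0.0556, 0.3889, 0.0556, 0.0556, 0.0556, 0.0556, 0.1111 (working shown to 4 dp, full precision carried).
Each pᵢ ln pᵢ term: 0.0556×(-2.8904)=-0.1606, 0.0556×(-2.8904)=-0.1606, 0.0556×(-2.8904)=-0.1606, 0.0556×(-2.8904)=-0.1606, 0.0556×(-2.8904)=-0.1606, 0.3889×(-0.9445)=-0.3673, 0.0556×(-2.8904)=-0.1606, 0.0556×(-2.8904)=-0.1606, 0.0556×(-2.8904)=-0.1606, 0.0556×(-2.8904)=-0.1606, 0.1111×(-2.1972)=-0.2441.
Sum = -2.0566, so H' = 2.06.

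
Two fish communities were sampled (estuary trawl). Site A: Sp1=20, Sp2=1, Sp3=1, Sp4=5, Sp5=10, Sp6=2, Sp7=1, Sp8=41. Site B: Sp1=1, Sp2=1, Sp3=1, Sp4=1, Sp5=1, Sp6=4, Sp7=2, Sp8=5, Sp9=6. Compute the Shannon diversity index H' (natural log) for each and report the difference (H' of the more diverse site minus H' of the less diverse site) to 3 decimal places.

0.547

Site A: N=81, proportions 0.24691, 0.01235, 0.01235, 0.06173, 0.12346, 0.02469, 0.01235, 0.50617, giving H' = 1.37432 (working shown to 5 dp, full precision carried).
Site B: N=22, proportions 0.04545, 0.04545, 0.04545, 0.04545, 0.04545, 0.18182, 0.09091, 0.22727, 0.27273, giving H' = 1.92153.
Difference = |1.37432 − 1.92153| = 0.54721, i.e. 0.547 to 3 decimal places.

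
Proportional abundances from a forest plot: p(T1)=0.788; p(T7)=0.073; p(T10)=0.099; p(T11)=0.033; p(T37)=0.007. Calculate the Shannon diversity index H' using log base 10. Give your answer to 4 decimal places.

Each pᵢ log₁₀ pᵢ term (working shown to 6 dp, full precision carried): 0.788×(-0.103474)=-0.081537, 0.073×(-1.136677)=-0.082977, 0.099×(-1.004365)=-0.099432, 0.033×(-1.481486)=-0.048889, 0.007×(-2.154902)=-0.015084.
Sum = -0.327920, so H' = 0.3279.

0.3279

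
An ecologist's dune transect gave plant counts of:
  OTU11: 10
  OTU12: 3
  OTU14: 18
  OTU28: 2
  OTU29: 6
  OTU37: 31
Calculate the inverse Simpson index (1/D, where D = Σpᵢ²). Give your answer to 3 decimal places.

3.417

Total N = 10+3+18+2+6+31 = 70, so the proportions are 0.1428571, 0.0428571, 0.2571429, 0.0285714, 0.0857143, 0.4428571 (working shown to 7 dp, full precision carried).
D = 0.1428571² + 0.0428571² + 0.2571429² + 0.0285714² + 0.0857143² + 0.4428571² = 0.0204082 + 0.0018367 + 0.0661224 + 0.0008163 + 0.0073469 + 0.1961224 = 0.2926531.
So 1/D = 3.41702, i.e. 3.417 to 3 decimal places.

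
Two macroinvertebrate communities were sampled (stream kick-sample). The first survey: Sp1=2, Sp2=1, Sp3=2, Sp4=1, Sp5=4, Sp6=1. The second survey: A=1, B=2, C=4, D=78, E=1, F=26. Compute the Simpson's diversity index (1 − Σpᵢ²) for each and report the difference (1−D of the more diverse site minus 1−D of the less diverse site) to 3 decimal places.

0.318

The first survey: N=11, proportions 0.18182, 0.09091, 0.18182, 0.09091, 0.36364, 0.09091, giving 1−D = 0.77686 (working shown to 5 dp, full precision carried).
The second survey: N=112, proportions 0.00893, 0.01786, 0.03571, 0.69643, 0.00893, 0.23214, giving 1−D = 0.45934.
Difference = |0.77686 − 0.45934| = 0.31752, i.e. 0.318 to 3 decimal places.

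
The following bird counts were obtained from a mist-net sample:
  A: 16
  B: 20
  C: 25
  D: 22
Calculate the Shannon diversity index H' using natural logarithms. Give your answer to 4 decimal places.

1.3736

Total N = 16+20+25+22 = 83, so the proportions are 0.192771, 0.240964, 0.301205, 0.26506 (working shown to 6 dp, full precision carried).
Each pᵢ ln pᵢ term: 0.192771×(-1.646252)=-0.317350, 0.240964×(-1.423108)=-0.342918, 0.301205×(-1.199965)=-0.361435, 0.26506×(-1.327798)=-0.351946.
Sum = -1.373649, so H' = 1.3736.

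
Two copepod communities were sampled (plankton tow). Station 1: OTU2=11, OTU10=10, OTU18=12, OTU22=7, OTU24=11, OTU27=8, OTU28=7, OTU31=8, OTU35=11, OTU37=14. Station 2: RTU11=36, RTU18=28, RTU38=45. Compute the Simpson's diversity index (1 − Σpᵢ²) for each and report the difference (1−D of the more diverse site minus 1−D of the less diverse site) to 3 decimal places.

Station 1: N=99, proportions 0.11111, 0.10101, 0.12121, 0.07071, 0.11111, 0.08081, 0.07071, 0.08081, 0.11111, 0.14141, giving 1−D = 0.89501 (working shown to 5 dp, full precision carried).
Station 2: N=109, proportions 0.33028, 0.25688, 0.41284, giving 1−D = 0.65449.
Difference = |0.89501 − 0.65449| = 0.24052, i.e. 0.241 to 3 decimal places.

0.241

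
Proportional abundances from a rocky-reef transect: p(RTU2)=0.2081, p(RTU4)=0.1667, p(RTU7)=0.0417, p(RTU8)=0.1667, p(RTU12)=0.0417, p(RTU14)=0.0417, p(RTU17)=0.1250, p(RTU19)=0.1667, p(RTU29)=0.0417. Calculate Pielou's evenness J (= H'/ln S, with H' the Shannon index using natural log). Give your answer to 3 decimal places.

H' = −Σ pᵢ ln pᵢ = −((-0.32666) + (-0.29865) + (-0.13249) + (-0.29865) + (-0.13249) + (-0.13249) + (-0.25993) + (-0.29865) + (-0.13249)) = 2.01252 (working shown to 5 dp, full precision carried).
With S = 9 species, ln S = 2.19722, so J = 2.01252/2.19722 = 0.91594, i.e. 0.916 to 3 decimal places.

0.916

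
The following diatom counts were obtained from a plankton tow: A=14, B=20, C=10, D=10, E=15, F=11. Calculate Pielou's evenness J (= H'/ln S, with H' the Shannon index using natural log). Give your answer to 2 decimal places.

Total N = 14+20+10+10+15+11 = 80, so the proportions are 0.175, 0.25, 0.125, 0.125, 0.1875, 0.1375 (working shown to 4 dp, full precision carried).
H' = −Σ pᵢ ln pᵢ = −((-0.3050) + (-0.3466) + (-0.2599) + (-0.2599) + (-0.3139) + (-0.2728)) = 1.7581.
With S = 6 species, ln S = 1.7918, so J = 1.7581/1.7918 = 0.9812, i.e. 0.98 to 2 decimal places.

0.98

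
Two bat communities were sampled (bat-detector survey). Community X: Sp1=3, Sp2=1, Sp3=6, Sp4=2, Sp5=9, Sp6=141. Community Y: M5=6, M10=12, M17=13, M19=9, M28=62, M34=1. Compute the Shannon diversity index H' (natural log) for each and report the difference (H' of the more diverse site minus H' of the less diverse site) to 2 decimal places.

Community X: N=162, proportions 0.0185, 0.0062, 0.037, 0.0123, 0.0556, 0.8704, giving H' = 0.5630 (working shown to 4 dp, full precision carried).
Community Y: N=103, proportions 0.0583, 0.1165, 0.1262, 0.0874, 0.6019, 0.0097, giving H' = 1.2408.
Difference = |0.5630 − 1.2408| = 0.6778, i.e. 0.68 to 2 decimal places.

0.68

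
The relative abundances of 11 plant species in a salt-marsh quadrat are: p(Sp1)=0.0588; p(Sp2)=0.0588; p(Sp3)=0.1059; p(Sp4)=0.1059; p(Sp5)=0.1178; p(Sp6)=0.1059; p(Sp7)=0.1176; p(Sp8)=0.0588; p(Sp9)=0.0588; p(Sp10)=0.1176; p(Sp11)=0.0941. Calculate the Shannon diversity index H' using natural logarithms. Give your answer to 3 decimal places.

2.358

Each pᵢ ln pᵢ term (working shown to 5 dp, full precision carried): 0.0588×(-2.83361)=-0.16662, 0.0588×(-2.83361)=-0.16662, 0.1059×(-2.24526)=-0.23777, 0.1059×(-2.24526)=-0.23777, 0.1178×(-2.13877)=-0.25195, 0.1059×(-2.24526)=-0.23777, 0.1176×(-2.14047)=-0.25172, 0.0588×(-2.83361)=-0.16662, 0.0588×(-2.83361)=-0.16662, 0.1176×(-2.14047)=-0.25172, 0.0941×(-2.36340)=-0.22240.
Sum = -2.35757, so H' = 2.358.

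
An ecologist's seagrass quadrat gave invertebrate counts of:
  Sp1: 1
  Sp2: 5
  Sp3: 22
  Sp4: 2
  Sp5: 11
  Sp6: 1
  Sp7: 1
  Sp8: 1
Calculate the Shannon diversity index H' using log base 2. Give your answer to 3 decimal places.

Total N = 1+5+22+2+11+1+1+1 = 44, so the proportions are 0.02273, 0.11364, 0.5, 0.04545, 0.25, 0.02273, 0.02273, 0.02273 (working shown to 5 dp, full precision carried).
Each pᵢ log₂ pᵢ term: 0.02273×(-5.45943)=-0.12408, 0.11364×(-3.13750)=-0.35653, 0.5×(-1.00000)=-0.50000, 0.04545×(-4.45943)=-0.20270, 0.25×(-2.00000)=-0.50000, 0.02273×(-5.45943)=-0.12408, 0.02273×(-5.45943)=-0.12408, 0.02273×(-5.45943)=-0.12408.
Sum = -2.05555, so H' = 2.056.

2.056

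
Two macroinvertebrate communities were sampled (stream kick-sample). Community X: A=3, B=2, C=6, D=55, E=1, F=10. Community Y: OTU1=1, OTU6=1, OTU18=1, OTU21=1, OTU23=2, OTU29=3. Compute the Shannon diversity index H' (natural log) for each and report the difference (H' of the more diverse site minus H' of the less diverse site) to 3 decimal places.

Community X: N=77, proportions 0.038961, 0.025974, 0.077922, 0.714286, 0.012987, 0.12987, giving H' = 0.981963 (working shown to 6 dp, full precision carried).
Community Y: N=9, proportions 0.111111, 0.111111, 0.111111, 0.111111, 0.222222, 0.333333, giving H' = 1.676988.
Difference = |0.981963 − 1.676988| = 0.695025, i.e. 0.695 to 3 decimal places.

0.695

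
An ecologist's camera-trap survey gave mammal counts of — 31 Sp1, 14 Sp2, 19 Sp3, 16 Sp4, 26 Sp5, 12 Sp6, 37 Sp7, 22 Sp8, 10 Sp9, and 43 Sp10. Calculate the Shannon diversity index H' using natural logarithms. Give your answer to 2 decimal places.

2.20

Total N = 31+14+19+16+26+12+37+22+10+43 = 230, so the proportions are 0.1348, 0.0609, 0.0826, 0.0696, 0.113, 0.0522, 0.1609, 0.0957, 0.0435, 0.187 (working shown to 4 dp, full precision carried).
Each pᵢ ln pᵢ term: 0.1348×(-2.0041)=-0.2701, 0.0609×(-2.7990)=-0.1704, 0.0826×(-2.4936)=-0.2060, 0.0696×(-2.6655)=-0.1854, 0.113×(-2.1800)=-0.2464, 0.0522×(-2.9532)=-0.1541, 0.1609×(-1.8272)=-0.2939, 0.0957×(-2.3470)=-0.2245, 0.0435×(-3.1355)=-0.1363, 0.187×(-1.6769)=-0.3135.
Sum = -2.2007, so H' = 2.20.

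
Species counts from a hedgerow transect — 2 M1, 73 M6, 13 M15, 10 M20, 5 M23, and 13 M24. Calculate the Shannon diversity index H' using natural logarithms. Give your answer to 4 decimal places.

Total N = 2+73+13+10+5+13 = 116, so the proportions are 0.017241, 0.62931, 0.112069, 0.086207, 0.043103, 0.112069 (working shown to 6 dp, full precision carried).
Each pᵢ ln pᵢ term: 0.017241×(-4.060443)=-0.070008, 0.62931×(-0.463131)=-0.291453, 0.112069×(-2.188641)=-0.245279, 0.086207×(-2.451005)=-0.211294, 0.043103×(-3.144152)=-0.135524, 0.112069×(-2.188641)=-0.245279.
Sum = -1.198835, so H' = 1.1988.

1.1988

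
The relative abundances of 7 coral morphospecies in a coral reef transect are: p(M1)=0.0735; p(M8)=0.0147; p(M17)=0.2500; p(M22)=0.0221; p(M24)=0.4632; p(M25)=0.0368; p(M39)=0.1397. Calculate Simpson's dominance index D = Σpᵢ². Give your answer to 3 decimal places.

D = 0.0735² + 0.0147² + 0.25² + 0.0221² + 0.4632² + 0.0368² + 0.1397² = 0.00540 + 0.00022 + 0.06250 + 0.00049 + 0.21455 + 0.00135 + 0.01952 = 0.30403 (working shown to 5 dp, full precision carried).
To 3 decimal places, D = 0.304.

0.304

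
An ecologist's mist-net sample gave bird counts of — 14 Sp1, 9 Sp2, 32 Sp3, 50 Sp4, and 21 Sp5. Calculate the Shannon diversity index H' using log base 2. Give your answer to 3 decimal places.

2.086

Total N = 14+9+32+50+21 = 126, so the proportions are 0.11111, 0.07143, 0.25397, 0.39683, 0.16667 (working shown to 5 dp, full precision carried).
Each pᵢ log₂ pᵢ term: 0.11111×(-3.16993)=-0.35221, 0.07143×(-3.80735)=-0.27195, 0.25397×(-1.97728)=-0.50217, 0.39683×(-1.33342)=-0.52914, 0.16667×(-2.58496)=-0.43083.
Sum = -2.08630, so H' = 2.086.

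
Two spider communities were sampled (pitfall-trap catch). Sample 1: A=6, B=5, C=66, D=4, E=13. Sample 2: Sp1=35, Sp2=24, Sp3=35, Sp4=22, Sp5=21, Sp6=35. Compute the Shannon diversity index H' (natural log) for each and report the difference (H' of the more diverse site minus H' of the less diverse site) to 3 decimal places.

Sample 1: N=94, proportions 0.06383, 0.05319, 0.70213, 0.04255, 0.1383, giving H' = 0.98793 (working shown to 5 dp, full precision carried).
Sample 2: N=172, proportions 0.20349, 0.13953, 0.20349, 0.12791, 0.12209, 0.20349, giving H' = 1.76655.
Difference = |0.98793 − 1.76655| = 0.77862, i.e. 0.779 to 3 decimal places.

0.779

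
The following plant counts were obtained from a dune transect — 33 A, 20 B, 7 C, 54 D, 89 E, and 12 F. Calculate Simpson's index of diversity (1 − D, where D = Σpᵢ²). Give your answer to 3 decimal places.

Total N = 33+20+7+54+89+12 = 215, so the proportions are 0.15349, 0.09302, 0.03256, 0.25116, 0.41395, 0.05581 (working shown to 5 dp, full precision carried).
D = 0.15349² + 0.09302² + 0.03256² + 0.25116² + 0.41395² + 0.05581² = 0.02356 + 0.00865 + 0.00106 + 0.06308 + 0.17136 + 0.00312 = 0.27083.
So 1 − D = 0.72917, i.e. 0.729 to 3 decimal places.

0.729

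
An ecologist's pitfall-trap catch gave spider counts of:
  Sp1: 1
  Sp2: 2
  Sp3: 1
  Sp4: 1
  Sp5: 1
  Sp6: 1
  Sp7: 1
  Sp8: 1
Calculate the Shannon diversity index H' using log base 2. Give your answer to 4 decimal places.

2.9477

Total N = 1+2+1+1+1+1+1+1 = 9, so the proportions are 0.111111, 0.222222, 0.111111, 0.111111, 0.111111, 0.111111, 0.111111, 0.111111 (working shown to 6 dp, full precision carried).
Each pᵢ log₂ pᵢ term: 0.111111×(-3.169925)=-0.352214, 0.222222×(-2.169925)=-0.482206, 0.111111×(-3.169925)=-0.352214, 0.111111×(-3.169925)=-0.352214, 0.111111×(-3.169925)=-0.352214, 0.111111×(-3.169925)=-0.352214, 0.111111×(-3.169925)=-0.352214, 0.111111×(-3.169925)=-0.352214.
Sum = -2.947703, so H' = 2.9477.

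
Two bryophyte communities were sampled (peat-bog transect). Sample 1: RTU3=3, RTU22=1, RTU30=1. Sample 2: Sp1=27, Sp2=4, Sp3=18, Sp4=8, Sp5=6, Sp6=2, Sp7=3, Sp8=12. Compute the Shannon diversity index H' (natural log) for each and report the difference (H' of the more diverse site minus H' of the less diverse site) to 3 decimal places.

Sample 1: N=5, proportions 0.6, 0.2, 0.2, giving H' = 0.95027 (working shown to 5 dp, full precision carried).
Sample 2: N=80, proportions 0.3375, 0.05, 0.225, 0.1, 0.075, 0.025, 0.0375, 0.15, giving H' = 1.77644.
Difference = |0.95027 − 1.77644| = 0.82617, i.e. 0.826 to 3 decimal places.

0.826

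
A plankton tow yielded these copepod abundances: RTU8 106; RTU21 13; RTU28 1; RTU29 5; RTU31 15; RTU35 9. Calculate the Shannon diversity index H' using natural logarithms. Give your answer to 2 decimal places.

1.00

Total N = 106+13+1+5+15+9 = 149, so the proportions are 0.7114, 0.0872, 0.0067, 0.0336, 0.1007, 0.0604 (working shown to 4 dp, full precision carried).
Each pᵢ ln pᵢ term: 0.7114×(-0.3405)=-0.2422, 0.0872×(-2.4390)=-0.2128, 0.0067×(-5.0039)=-0.0336, 0.0336×(-3.3945)=-0.1139, 0.1007×(-2.2959)=-0.2311, 0.0604×(-2.8067)=-0.1695.
Sum = -1.0032, so H' = 1.00.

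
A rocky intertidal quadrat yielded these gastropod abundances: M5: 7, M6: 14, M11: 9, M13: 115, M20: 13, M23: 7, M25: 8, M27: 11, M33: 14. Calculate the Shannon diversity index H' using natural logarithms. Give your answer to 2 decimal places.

Total N = 7+14+9+115+13+7+8+11+14 = 198, so the proportions are 0.0354, 0.0707, 0.0455, 0.5808, 0.0657, 0.0354, 0.0404, 0.0556, 0.0707 (working shown to 4 dp, full precision carried).
Each pᵢ ln pᵢ term: 0.0354×(-3.3424)=-0.1182, 0.0707×(-2.6492)=-0.1873, 0.0455×(-3.0910)=-0.1405, 0.5808×(-0.5433)=-0.3156, 0.0657×(-2.7233)=-0.1788, 0.0354×(-3.3424)=-0.1182, 0.0404×(-3.2088)=-0.1296, 0.0556×(-2.8904)=-0.1606, 0.0707×(-2.6492)=-0.1873.
Sum = -1.5361, so H' = 1.54.

1.54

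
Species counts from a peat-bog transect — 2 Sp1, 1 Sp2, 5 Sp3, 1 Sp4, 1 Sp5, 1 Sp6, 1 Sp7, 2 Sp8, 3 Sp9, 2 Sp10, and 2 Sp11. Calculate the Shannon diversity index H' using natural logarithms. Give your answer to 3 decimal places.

Total N = 2+1+5+1+1+1+1+2+3+2+2 = 21, so the proportions are 0.09524, 0.04762, 0.2381, 0.04762, 0.04762, 0.04762, 0.04762, 0.09524, 0.14286, 0.09524, 0.09524 (working shown to 5 dp, full precision carried).
Each pᵢ ln pᵢ term: 0.09524×(-2.35138)=-0.22394, 0.04762×(-3.04452)=-0.14498, 0.2381×(-1.43508)=-0.34169, 0.04762×(-3.04452)=-0.14498, 0.04762×(-3.04452)=-0.14498, 0.04762×(-3.04452)=-0.14498, 0.04762×(-3.04452)=-0.14498, 0.09524×(-2.35138)=-0.22394, 0.14286×(-1.94591)=-0.27799, 0.09524×(-2.35138)=-0.22394, 0.09524×(-2.35138)=-0.22394.
Sum = -2.24032, so H' = 2.240.

2.240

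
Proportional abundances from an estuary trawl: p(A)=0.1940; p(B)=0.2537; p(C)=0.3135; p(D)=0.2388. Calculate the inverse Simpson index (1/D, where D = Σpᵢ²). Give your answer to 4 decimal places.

D = 0.194² + 0.2537² + 0.3135² + 0.2388² = 0.03763600 + 0.06436369 + 0.09828225 + 0.05702544 = 0.25730738 (working shown to 8 dp, full precision carried).
So 1/D = 3.886402, i.e. 3.8864 to 4 decimal places.

3.8864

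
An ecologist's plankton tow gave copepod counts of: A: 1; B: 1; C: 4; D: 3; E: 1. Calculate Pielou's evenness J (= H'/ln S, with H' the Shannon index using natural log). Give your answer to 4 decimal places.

0.8814

Total N = 1+1+4+3+1 = 10, so the proportions are 0.1, 0.1, 0.4, 0.3, 0.1 (working shown to 6 dp, full precision carried).
H' = −Σ pᵢ ln pᵢ = −((-0.230259) + (-0.230259) + (-0.366516) + (-0.361192) + (-0.230259)) = 1.418484.
With S = 5 species, ln S = 1.609438, so J = 1.418484/1.609438 = 0.881353, i.e. 0.8814 to 4 decimal places.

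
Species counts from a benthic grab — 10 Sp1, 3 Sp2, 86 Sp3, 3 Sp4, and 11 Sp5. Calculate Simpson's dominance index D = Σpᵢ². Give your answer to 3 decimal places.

Total N = 10+3+86+3+11 = 113, so the proportions are 0.0885, 0.02655, 0.76106, 0.02655, 0.09735 (working shown to 5 dp, full precision carried).
D = 0.0885² + 0.02655² + 0.76106² + 0.02655² + 0.09735² = 0.00783 + 0.00070 + 0.57922 + 0.00070 + 0.00948 = 0.59793.
To 3 decimal places, D = 0.598.

0.598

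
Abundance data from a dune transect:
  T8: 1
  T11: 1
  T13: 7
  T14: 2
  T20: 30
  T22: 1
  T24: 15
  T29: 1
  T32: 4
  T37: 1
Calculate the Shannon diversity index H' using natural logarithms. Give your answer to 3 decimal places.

Total N = 1+1+7+2+30+1+15+1+4+1 = 63, so the proportions are 0.015873, 0.015873, 0.111111, 0.031746, 0.47619, 0.015873, 0.238095, 0.015873, 0.063492, 0.015873 (working shown to 6 dp, full precision carried).
Each pᵢ ln pᵢ term: 0.015873×(-4.143135)=-0.065764, 0.015873×(-4.143135)=-0.065764, 0.111111×(-2.197225)=-0.244136, 0.031746×(-3.449988)=-0.109523, 0.47619×(-0.741937)=-0.353303, 0.015873×(-4.143135)=-0.065764, 0.238095×(-1.435085)=-0.341687, 0.015873×(-4.143135)=-0.065764, 0.063492×(-2.756840)=-0.175037, 0.015873×(-4.143135)=-0.065764.
Sum = -1.552507, so H' = 1.553.

1.553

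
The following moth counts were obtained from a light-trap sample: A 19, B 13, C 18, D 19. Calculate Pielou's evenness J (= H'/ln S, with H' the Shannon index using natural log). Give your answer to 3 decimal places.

0.992

Total N = 19+13+18+19 = 69, so the proportions are 0.27536, 0.18841, 0.26087, 0.27536 (working shown to 5 dp, full precision carried).
H' = −Σ pᵢ ln pᵢ = −((-0.35513) + (-0.31448) + (-0.35054) + (-0.35513)) = 1.37527.
With S = 4 species, ln S = 1.38629, so J = 1.37527/1.38629 = 0.99205, i.e. 0.992 to 3 decimal places.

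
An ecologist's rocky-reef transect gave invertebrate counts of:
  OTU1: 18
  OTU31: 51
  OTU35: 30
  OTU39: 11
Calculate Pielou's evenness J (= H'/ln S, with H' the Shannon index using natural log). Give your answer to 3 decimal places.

Total N = 18+51+30+11 = 110, so the proportions are 0.16364, 0.46364, 0.27273, 0.1 (working shown to 5 dp, full precision carried).
H' = −Σ pᵢ ln pᵢ = −((-0.29620) + (-0.35638) + (-0.35435) + (-0.23026)) = 1.23718.
With S = 4 species, ln S = 1.38629, so J = 1.23718/1.38629 = 0.89244, i.e. 0.892 to 3 decimal places.

0.892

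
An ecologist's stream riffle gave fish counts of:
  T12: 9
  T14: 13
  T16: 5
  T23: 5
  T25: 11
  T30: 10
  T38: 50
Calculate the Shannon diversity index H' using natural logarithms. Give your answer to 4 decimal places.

1.5841

Total N = 9+13+5+5+11+10+50 = 103, so the proportions are 0.087379, 0.126214, 0.048544, 0.048544, 0.106796, 0.097087, 0.485437 (working shown to 6 dp, full precision carried).
Each pᵢ ln pᵢ term: 0.087379×(-2.437504)=-0.212986, 0.126214×(-2.069780)=-0.261234, 0.048544×(-3.025291)=-0.146859, 0.048544×(-3.025291)=-0.146859, 0.106796×(-2.236834)=-0.238885, 0.097087×(-2.332144)=-0.226422, 0.485437×(-0.722706)=-0.350828.
Sum = -1.584073, so H' = 1.5841.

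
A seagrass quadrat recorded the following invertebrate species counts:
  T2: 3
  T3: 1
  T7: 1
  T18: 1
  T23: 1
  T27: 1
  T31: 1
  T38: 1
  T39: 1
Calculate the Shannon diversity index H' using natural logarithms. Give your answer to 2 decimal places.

2.10

Total N = 3+1+1+1+1+1+1+1+1 = 11, so the proportions are 0.2727, 0.0909, 0.0909, 0.0909, 0.0909, 0.0909, 0.0909, 0.0909, 0.0909 (working shown to 4 dp, full precision carried).
Each pᵢ ln pᵢ term: 0.2727×(-1.2993)=-0.3543, 0.0909×(-2.3979)=-0.2180, 0.0909×(-2.3979)=-0.2180, 0.0909×(-2.3979)=-0.2180, 0.0909×(-2.3979)=-0.2180, 0.0909×(-2.3979)=-0.2180, 0.0909×(-2.3979)=-0.2180, 0.0909×(-2.3979)=-0.2180, 0.0909×(-2.3979)=-0.2180.
Sum = -2.0983, so H' = 2.10.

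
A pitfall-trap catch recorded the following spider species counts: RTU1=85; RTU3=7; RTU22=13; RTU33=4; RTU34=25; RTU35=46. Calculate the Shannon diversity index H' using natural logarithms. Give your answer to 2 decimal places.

1.38

Total N = 85+7+13+4+25+46 = 180, so the proportions are 0.4722, 0.0389, 0.0722, 0.0222, 0.1389, 0.2556 (working shown to 4 dp, full precision carried).
Each pᵢ ln pᵢ term: 0.4722×(-0.7503)=-0.3543, 0.0389×(-3.2470)=-0.1263, 0.0722×(-2.6280)=-0.1898, 0.0222×(-3.8067)=-0.0846, 0.1389×(-1.9741)=-0.2742, 0.2556×(-1.3643)=-0.3487.
Sum = -1.3778, so H' = 1.38.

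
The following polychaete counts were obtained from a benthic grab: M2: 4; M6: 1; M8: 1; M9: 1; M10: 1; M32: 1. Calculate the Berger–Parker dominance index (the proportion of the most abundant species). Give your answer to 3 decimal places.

0.444

Total N = 4+1+1+1+1+1 = 9, so the proportions are 0.44444, 0.11111, 0.11111, 0.11111, 0.11111, 0.11111 (working shown to 5 dp, full precision carried).
The largest proportion is 0.44444, i.e. d = 0.444 to 3 decimal places.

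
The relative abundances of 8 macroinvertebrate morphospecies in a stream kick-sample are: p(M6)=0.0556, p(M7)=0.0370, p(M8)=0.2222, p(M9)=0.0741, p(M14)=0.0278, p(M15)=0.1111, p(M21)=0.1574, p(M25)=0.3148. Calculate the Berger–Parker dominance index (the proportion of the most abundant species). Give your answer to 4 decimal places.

0.3148

The largest proportion is 0.3148, i.e. d = 0.3148 to 4 decimal places.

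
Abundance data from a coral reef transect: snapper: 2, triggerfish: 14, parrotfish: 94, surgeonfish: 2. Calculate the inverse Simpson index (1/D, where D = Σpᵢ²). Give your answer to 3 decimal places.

Total N = 2+14+94+2 = 112, so the proportions are 0.017857, 0.125, 0.839286, 0.017857 (working shown to 6 dp, full precision carried).
D = 0.017857² + 0.125² + 0.839286² + 0.017857² = 0.000319 + 0.015625 + 0.704401 + 0.000319 = 0.720663.
So 1/D = 1.38761, i.e. 1.388 to 3 decimal places.

1.388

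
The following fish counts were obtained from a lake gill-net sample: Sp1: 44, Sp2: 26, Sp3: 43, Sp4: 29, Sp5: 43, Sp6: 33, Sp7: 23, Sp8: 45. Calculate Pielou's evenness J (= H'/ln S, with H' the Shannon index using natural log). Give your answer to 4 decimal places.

0.9861

Total N = 44+26+43+29+43+33+23+45 = 286, so the proportions are 0.153846, 0.090909, 0.15035, 0.101399, 0.15035, 0.115385, 0.08042, 0.157343 (working shown to 6 dp, full precision carried).
H' = −Σ pᵢ ln pᵢ = −((-0.287970) + (-0.217990) + (-0.284881) + (-0.232071) + (-0.284881) + (-0.249171) + (-0.202697) + (-0.290978)) = 2.050640.
With S = 8 species, ln S = 2.079442, so J = 2.050640/2.079442 = 0.986149, i.e. 0.9861 to 4 decimal places.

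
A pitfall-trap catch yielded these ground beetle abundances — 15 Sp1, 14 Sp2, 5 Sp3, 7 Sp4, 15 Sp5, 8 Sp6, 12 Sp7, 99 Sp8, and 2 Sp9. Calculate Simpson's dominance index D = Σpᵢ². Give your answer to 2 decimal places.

Total N = 15+14+5+7+15+8+12+99+2 = 177, so the proportions are 0.0847, 0.0791, 0.0282, 0.0395, 0.0847, 0.0452, 0.0678, 0.5593, 0.0113 (working shown to 4 dp, full precision carried).
D = 0.0847² + 0.0791² + 0.0282² + 0.0395² + 0.0847² + 0.0452² + 0.0678² + 0.5593² + 0.0113² = 0.0072 + 0.0063 + 0.0008 + 0.0016 + 0.0072 + 0.0020 + 0.0046 + 0.3128 + 0.0001 = 0.3426.
To 2 decimal places, D = 0.34.

0.34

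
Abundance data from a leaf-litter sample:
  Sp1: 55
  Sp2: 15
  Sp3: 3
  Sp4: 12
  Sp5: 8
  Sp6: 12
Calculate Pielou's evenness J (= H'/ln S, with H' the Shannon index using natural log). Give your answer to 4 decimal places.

0.7871

Total N = 55+15+3+12+8+12 = 105, so the proportions are 0.52381, 0.142857, 0.028571, 0.114286, 0.07619, 0.114286 (working shown to 6 dp, full precision carried).
H' = −Σ pᵢ ln pᵢ = −((-0.338709) + (-0.277987) + (-0.101581) + (-0.247892) + (-0.196154) + (-0.247892)) = 1.410216.
With S = 6 species, ln S = 1.791759, so J = 1.410216/1.791759 = 0.787056, i.e. 0.7871 to 4 decimal places.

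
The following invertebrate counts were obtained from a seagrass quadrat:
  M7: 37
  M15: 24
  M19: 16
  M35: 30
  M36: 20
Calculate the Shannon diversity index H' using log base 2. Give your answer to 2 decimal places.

Total N = 37+24+16+30+20 = 127, so the proportions are 0.2913, 0.189, 0.126, 0.2362, 0.1575 (working shown to 4 dp, full precision carried).
Each pᵢ log₂ pᵢ term: 0.2913×(-1.7792)=-0.5184, 0.189×(-2.4037)=-0.4542, 0.126×(-2.9887)=-0.3765, 0.2362×(-2.0818)=-0.4918, 0.1575×(-2.6668)=-0.4200.
Sum = -2.2609, so H' = 2.26.

2.26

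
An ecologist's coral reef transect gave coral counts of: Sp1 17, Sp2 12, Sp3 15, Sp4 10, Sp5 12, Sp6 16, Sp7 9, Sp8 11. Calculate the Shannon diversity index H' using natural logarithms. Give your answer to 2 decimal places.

Total N = 17+12+15+10+12+16+9+11 = 102, so the proportions are 0.1667, 0.1176, 0.1471, 0.098, 0.1176, 0.1569, 0.0882, 0.1078 (working shown to 4 dp, full precision carried).
Each pᵢ ln pᵢ term: 0.1667×(-1.7918)=-0.2986, 0.1176×(-2.1401)=-0.2518, 0.1471×(-1.9169)=-0.2819, 0.098×(-2.3224)=-0.2277, 0.1176×(-2.1401)=-0.2518, 0.1569×(-1.8524)=-0.2906, 0.0882×(-2.4277)=-0.2142, 0.1078×(-2.2271)=-0.2402.
Sum = -2.0567, so H' = 2.06.

2.06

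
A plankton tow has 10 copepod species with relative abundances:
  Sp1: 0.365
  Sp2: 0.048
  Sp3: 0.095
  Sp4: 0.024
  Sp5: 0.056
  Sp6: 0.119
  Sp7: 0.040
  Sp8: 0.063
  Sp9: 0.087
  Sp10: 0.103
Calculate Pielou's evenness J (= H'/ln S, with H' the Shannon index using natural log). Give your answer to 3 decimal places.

0.865

H' = −Σ pᵢ ln pᵢ = −((-0.36787) + (-0.14575) + (-0.22362) + (-0.08951) + (-0.16141) + (-0.25331) + (-0.12876) + (-0.17417) + (-0.21244) + (-0.23412)) = 1.99096 (working shown to 5 dp, full precision carried).
With S = 10 species, ln S = 2.30259, so J = 1.99096/2.30259 = 0.86466, i.e. 0.865 to 3 decimal places.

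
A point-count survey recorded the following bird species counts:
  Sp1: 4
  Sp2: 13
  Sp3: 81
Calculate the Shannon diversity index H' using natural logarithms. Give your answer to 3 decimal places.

Total N = 4+13+81 = 98, so the proportions are 0.04082, 0.13265, 0.82653 (working shown to 5 dp, full precision carried).
Each pᵢ ln pᵢ term: 0.04082×(-3.19867)=-0.13056, 0.13265×(-2.02002)=-0.26796, 0.82653×(-0.19052)=-0.15747.
Sum = -0.55599, so H' = 0.556.

0.556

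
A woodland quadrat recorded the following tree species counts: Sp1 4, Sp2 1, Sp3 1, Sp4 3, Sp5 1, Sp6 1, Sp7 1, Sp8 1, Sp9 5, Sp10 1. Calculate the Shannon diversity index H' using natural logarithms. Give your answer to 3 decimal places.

Total N = 4+1+1+3+1+1+1+1+5+1 = 19, so the proportions are 0.21053, 0.05263, 0.05263, 0.15789, 0.05263, 0.05263, 0.05263, 0.05263, 0.26316, 0.05263 (working shown to 5 dp, full precision carried).
Each pᵢ ln pᵢ term: 0.21053×(-1.55814)=-0.32803, 0.05263×(-2.94444)=-0.15497, 0.05263×(-2.94444)=-0.15497, 0.15789×(-1.84583)=-0.29145, 0.05263×(-2.94444)=-0.15497, 0.05263×(-2.94444)=-0.15497, 0.05263×(-2.94444)=-0.15497, 0.05263×(-2.94444)=-0.15497, 0.26316×(-1.33500)=-0.35132, 0.05263×(-2.94444)=-0.15497.
Sum = -2.05559, so H' = 2.056.

2.056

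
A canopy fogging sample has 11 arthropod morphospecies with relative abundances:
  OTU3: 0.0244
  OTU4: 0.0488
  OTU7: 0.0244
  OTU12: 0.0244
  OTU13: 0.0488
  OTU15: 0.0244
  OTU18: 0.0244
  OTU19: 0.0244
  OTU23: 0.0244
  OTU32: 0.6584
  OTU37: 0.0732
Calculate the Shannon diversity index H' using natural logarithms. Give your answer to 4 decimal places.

1.3955

Each pᵢ ln pᵢ term (working shown to 6 dp, full precision carried): 0.0244×(-3.713172)=-0.090601, 0.0488×(-3.020025)=-0.147377, 0.0244×(-3.713172)=-0.090601, 0.0244×(-3.713172)=-0.090601, 0.0488×(-3.020025)=-0.147377, 0.0244×(-3.713172)=-0.090601, 0.0244×(-3.713172)=-0.090601, 0.0244×(-3.713172)=-0.090601, 0.0244×(-3.713172)=-0.090601, 0.6584×(-0.417943)=-0.275173, 0.0732×(-2.614560)=-0.191386.
Sum = -1.395523, so H' = 1.3955.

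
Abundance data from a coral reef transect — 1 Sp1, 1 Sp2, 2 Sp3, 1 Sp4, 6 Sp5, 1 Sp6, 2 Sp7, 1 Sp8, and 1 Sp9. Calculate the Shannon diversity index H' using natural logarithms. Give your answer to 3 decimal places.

1.927

Total N = 1+1+2+1+6+1+2+1+1 = 16, so the proportions are 0.0625, 0.0625, 0.125, 0.0625, 0.375, 0.0625, 0.125, 0.0625, 0.0625 (working shown to 5 dp, full precision carried).
Each pᵢ ln pᵢ term: 0.0625×(-2.77259)=-0.17329, 0.0625×(-2.77259)=-0.17329, 0.125×(-2.07944)=-0.25993, 0.0625×(-2.77259)=-0.17329, 0.375×(-0.98083)=-0.36781, 0.0625×(-2.77259)=-0.17329, 0.125×(-2.07944)=-0.25993, 0.0625×(-2.77259)=-0.17329, 0.0625×(-2.77259)=-0.17329.
Sum = -1.92739, so H' = 1.927.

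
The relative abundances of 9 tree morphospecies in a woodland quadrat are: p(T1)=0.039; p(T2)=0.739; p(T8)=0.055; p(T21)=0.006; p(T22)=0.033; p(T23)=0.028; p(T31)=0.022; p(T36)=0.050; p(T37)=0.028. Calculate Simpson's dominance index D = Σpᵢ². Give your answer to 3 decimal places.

0.556

D = 0.039² + 0.739² + 0.055² + 0.006² + 0.033² + 0.028² + 0.022² + 0.05² + 0.028² = 0.00152 + 0.54612 + 0.00302 + 0.00004 + 0.00109 + 0.00078 + 0.00048 + 0.00250 + 0.00078 = 0.55634 (working shown to 5 dp, full precision carried).
To 3 decimal places, D = 0.556.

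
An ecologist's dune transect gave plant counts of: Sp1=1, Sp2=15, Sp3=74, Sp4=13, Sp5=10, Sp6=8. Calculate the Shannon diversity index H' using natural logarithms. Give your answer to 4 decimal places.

1.2245

Total N = 1+15+74+13+10+8 = 121, so the proportions are 0.008264, 0.123967, 0.61157, 0.107438, 0.082645, 0.066116 (working shown to 6 dp, full precision carried).
Each pᵢ ln pᵢ term: 0.008264×(-4.795791)=-0.039635, 0.123967×(-2.087740)=-0.258811, 0.61157×(-0.491725)=-0.300725, 0.107438×(-2.230841)=-0.239677, 0.082645×(-2.493205)=-0.206050, 0.066116×(-2.716349)=-0.179593.
Sum = -1.224491, so H' = 1.2245.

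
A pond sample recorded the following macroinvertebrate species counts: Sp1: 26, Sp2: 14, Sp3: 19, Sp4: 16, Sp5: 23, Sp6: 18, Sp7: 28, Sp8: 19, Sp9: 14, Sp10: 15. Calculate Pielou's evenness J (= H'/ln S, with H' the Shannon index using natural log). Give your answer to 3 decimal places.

Total N = 26+14+19+16+23+18+28+19+14+15 = 192, so the proportions are 0.13542, 0.07292, 0.09896, 0.08333, 0.11979, 0.09375, 0.14583, 0.09896, 0.07292, 0.07812 (working shown to 5 dp, full precision carried).
H' = −Σ pᵢ ln pᵢ = −((-0.27075) + (-0.19093) + (-0.22890) + (-0.20708) + (-0.25420) + (-0.22192) + (-0.28077) + (-0.22890) + (-0.19093) + (-0.19918)) = 2.27354.
With S = 10 species, ln S = 2.30259, so J = 2.27354/2.30259 = 0.98739, i.e. 0.987 to 3 decimal places.

0.987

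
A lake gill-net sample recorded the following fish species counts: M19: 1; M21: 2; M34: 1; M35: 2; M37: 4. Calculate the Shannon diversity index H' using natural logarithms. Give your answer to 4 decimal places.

Total N = 1+2+1+2+4 = 10, so the proportions are 0.1, 0.2, 0.1, 0.2, 0.4 (working shown to 6 dp, full precision carried).
Each pᵢ ln pᵢ term: 0.1×(-2.302585)=-0.230259, 0.2×(-1.609438)=-0.321888, 0.1×(-2.302585)=-0.230259, 0.2×(-1.609438)=-0.321888, 0.4×(-0.916291)=-0.366516.
Sum = -1.470808, so H' = 1.4708.

1.4708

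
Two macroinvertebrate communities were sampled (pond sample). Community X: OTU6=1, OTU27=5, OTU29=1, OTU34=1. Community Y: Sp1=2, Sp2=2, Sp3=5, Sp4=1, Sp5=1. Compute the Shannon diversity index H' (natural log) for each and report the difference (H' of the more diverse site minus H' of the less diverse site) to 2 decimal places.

Community X: N=8, proportions 0.125, 0.625, 0.125, 0.125, giving H' = 1.07354 (working shown to 5 dp, full precision carried).
Community Y: N=11, proportions 0.18182, 0.18182, 0.45455, 0.09091, 0.09091, giving H' = 1.41428.
Difference = |1.07354 − 1.41428| = 0.34074, i.e. 0.34 to 2 decimal places.

0.34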